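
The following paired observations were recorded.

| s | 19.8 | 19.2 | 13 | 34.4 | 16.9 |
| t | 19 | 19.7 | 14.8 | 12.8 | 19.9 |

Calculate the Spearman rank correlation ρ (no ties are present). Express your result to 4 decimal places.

Rank s: 4, 3, 1, 5, 2
Rank t: 3, 4, 2, 1, 5
d = rank(s) − rank(t): 1, -1, -1, 4, -3; Σd² = 28
ρ = 1 − 6Σd² / [n(n²−1)] = 1 − 6×28 / (5×24) = 1 − 168/120 ≈ -0.4000

-0.4000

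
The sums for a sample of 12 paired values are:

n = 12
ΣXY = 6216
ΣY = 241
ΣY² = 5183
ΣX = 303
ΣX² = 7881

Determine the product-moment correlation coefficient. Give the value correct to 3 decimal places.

r = (nΣXY − ΣXΣY) / √[(nΣX² − (ΣX)²)(nΣY² − (ΣY)²)]
Numerator: 12×6216 − 303×241 = 1569
Denominator: √[(94572 − 91809)(62196 − 58081)] = √[2763 × 4115] = 3371.9052
r = 1569 / 3371.9052 ≈ 0.465

0.465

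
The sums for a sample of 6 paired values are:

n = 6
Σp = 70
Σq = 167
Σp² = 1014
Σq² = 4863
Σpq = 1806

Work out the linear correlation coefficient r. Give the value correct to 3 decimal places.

-0.691

r = (nΣpq − ΣpΣq) / √[(nΣp² − (Σp)²)(nΣq² − (Σq)²)]
Numerator: 6×1806 − 70×167 = -854
Denominator: √[(6084 − 4900)(29178 − 27889)] = √[1184 × 1289] = 1235.3850
r = -854 / 1235.3850 ≈ -0.691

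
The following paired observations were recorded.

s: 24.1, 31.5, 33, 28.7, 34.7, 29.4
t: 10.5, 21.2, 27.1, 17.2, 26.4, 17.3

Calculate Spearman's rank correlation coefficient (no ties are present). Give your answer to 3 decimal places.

Rank s: 1, 4, 5, 2, 6, 3
Rank t: 1, 4, 6, 2, 5, 3
d = rank(s) − rank(t): 0, 0, -1, 0, 1, 0; Σd² = 2
ρ = 1 − 6Σd² / [n(n²−1)] = 1 − 6×2 / (6×35) = 1 − 12/210 ≈ 0.943

0.943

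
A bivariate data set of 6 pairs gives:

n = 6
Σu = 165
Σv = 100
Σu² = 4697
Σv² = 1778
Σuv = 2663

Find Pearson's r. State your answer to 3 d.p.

r = (nΣuv − ΣuΣv) / √[(nΣu² − (Σu)²)(nΣv² − (Σv)²)]
Numerator: 6×2663 − 165×100 = -522
Denominator: √[(28182 − 27225)(10668 − 10000)] = √[957 × 668] = 799.5474
r = -522 / 799.5474 ≈ -0.653

-0.653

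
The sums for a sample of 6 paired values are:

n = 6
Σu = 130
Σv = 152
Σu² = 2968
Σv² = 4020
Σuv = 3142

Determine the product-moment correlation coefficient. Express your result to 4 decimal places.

-0.9454

r = (nΣuv − ΣuΣv) / √[(nΣu² − (Σu)²)(nΣv² − (Σv)²)]
Numerator: 6×3142 − 130×152 = -908
Denominator: √[(17808 − 16900)(24120 − 23104)] = √[908 × 1016] = 960.4832
r = -908 / 960.4832 ≈ -0.9454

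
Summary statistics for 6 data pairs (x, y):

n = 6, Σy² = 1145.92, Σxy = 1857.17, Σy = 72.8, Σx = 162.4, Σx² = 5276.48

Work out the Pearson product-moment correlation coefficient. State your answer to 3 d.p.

r = (nΣxy − ΣxΣy) / √[(nΣx² − (Σx)²)(nΣy² − (Σy)²)]
Numerator: 6×1857.17 − 162.4×72.8 = -679.7
Denominator: √[(31658.88 − 26373.76)(6875.52 − 5299.84)] = √[5285.12 × 1575.68] = 2885.7682
r = -679.7 / 2885.7682 ≈ -0.236

-0.236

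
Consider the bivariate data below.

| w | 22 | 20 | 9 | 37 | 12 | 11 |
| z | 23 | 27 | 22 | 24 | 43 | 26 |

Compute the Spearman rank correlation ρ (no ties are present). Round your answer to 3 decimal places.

0.086

Rank w: 5, 4, 1, 6, 3, 2
Rank z: 2, 5, 1, 3, 6, 4
d = rank(w) − rank(z): 3, -1, 0, 3, -3, -2; Σd² = 32
ρ = 1 − 6Σd² / [n(n²−1)] = 1 − 6×32 / (6×35) = 1 − 192/210 ≈ 0.086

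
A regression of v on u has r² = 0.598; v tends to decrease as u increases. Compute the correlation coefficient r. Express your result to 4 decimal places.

-0.7733

|r| = √0.598 = 0.7733
The association is negative, so r = −0.7733.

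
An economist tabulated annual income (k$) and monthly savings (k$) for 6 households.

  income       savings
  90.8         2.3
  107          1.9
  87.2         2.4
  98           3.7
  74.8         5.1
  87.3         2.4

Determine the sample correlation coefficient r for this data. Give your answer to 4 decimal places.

n = 6, Σx = 545.1, Σy = 17.8, Σx² = 50117.81, Σy² = 60.12, Σxy = 1575.02
nΣxy − ΣxΣy = 9450.12 − 9702.78 = -252.66
nΣx² − (Σx)² = 300706.86 − 297134.01 = 3572.85; nΣy² − (Σy)² = 360.72 − 316.84 = 43.88
r = -252.66 / √(3572.85 × 43.88) = -252.66 / 395.9503 ≈ -0.6381

-0.6381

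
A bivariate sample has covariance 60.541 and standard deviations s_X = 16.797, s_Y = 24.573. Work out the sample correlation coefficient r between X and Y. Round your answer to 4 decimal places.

0.1467

r = Cov(X,Y) / (s_X · s_Y) = 60.541 / (16.797 × 24.573)
  = 60.541 / 412.7527 ≈ 0.1467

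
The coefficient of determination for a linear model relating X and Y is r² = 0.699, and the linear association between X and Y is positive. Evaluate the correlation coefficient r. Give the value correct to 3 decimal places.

0.836

|r| = √0.699 = 0.836
The association is positive, so r = 0.836.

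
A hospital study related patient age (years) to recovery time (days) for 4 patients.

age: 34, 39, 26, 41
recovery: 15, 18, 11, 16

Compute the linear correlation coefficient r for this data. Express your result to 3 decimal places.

0.915

n = 4, Σx = 140, Σy = 60, Σx² = 5034, Σy² = 926, Σxy = 2154
nΣxy − ΣxΣy = 8616 − 8400 = 216
nΣx² − (Σx)² = 20136 − 19600 = 536; nΣy² − (Σy)² = 3704 − 3600 = 104
r = 216 / √(536 × 104) = 216 / 236.1017 ≈ 0.915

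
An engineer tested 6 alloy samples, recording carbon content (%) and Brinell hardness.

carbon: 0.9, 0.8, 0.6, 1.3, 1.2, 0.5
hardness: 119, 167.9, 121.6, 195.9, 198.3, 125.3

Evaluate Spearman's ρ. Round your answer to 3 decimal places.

Rank carbon: 4, 3, 2, 6, 5, 1
Rank hardness: 1, 4, 2, 5, 6, 3
d = rank(carbon) − rank(hardness): 3, -1, 0, 1, -1, -2; Σd² = 16
ρ = 1 − 6Σd² / [n(n²−1)] = 1 − 6×16 / (6×35) = 1 − 96/210 ≈ 0.543

0.543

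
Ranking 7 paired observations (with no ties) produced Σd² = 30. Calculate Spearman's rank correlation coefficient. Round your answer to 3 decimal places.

ρ = 1 − 6Σd² / [n(n²−1)] = 1 − 6×30 / (7×48)
  = 1 − 180/336 = 1 − 0.5357 ≈ 0.464

0.464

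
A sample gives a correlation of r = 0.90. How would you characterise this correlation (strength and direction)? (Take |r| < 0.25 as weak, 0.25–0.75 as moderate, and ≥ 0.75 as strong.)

r = 0.90 > 0 so the relationship is positive.
|r| = 0.90, which falls in the strong range.

strong positive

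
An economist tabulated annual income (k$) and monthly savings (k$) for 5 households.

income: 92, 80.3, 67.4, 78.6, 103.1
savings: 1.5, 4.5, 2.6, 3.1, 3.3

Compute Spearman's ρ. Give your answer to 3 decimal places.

0.200

Rank income: 4, 3, 1, 2, 5
Rank savings: 1, 5, 2, 3, 4
d = rank(income) − rank(savings): 3, -2, -1, -1, 1; Σd² = 16
ρ = 1 − 6Σd² / [n(n²−1)] = 1 − 6×16 / (5×24) = 1 − 96/120 ≈ 0.200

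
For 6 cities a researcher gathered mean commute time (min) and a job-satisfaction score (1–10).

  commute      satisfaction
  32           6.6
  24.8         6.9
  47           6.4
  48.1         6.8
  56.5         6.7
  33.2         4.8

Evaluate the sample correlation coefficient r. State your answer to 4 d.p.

0.2092

n = 6, Σx = 241.6, Σy = 38.2, Σx² = 10456.14, Σy² = 246.3, Σxy = 1548.11
nΣxy − ΣxΣy = 9288.66 − 9229.12 = 59.54
nΣx² − (Σx)² = 62736.84 − 58370.56 = 4366.28; nΣy² − (Σy)² = 1477.8 − 1459.24 = 18.56
r = 59.54 / √(4366.28 × 18.56) = 59.54 / 284.6720 ≈ 0.2092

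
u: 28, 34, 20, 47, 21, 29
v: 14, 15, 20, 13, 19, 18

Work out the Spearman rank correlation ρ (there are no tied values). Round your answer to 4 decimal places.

Rank u: 3, 5, 1, 6, 2, 4
Rank v: 2, 3, 6, 1, 5, 4
d = rank(u) − rank(v): 1, 2, -5, 5, -3, 0; Σd² = 64
ρ = 1 − 6Σd² / [n(n²−1)] = 1 − 6×64 / (6×35) = 1 − 384/210 ≈ -0.8286

-0.8286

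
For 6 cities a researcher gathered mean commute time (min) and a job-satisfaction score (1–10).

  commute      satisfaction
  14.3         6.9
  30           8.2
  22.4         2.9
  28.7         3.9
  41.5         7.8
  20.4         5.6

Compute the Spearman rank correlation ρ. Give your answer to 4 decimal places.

0.4286

Rank commute: 1, 5, 3, 4, 6, 2
Rank satisfaction: 4, 6, 1, 2, 5, 3
d = rank(commute) − rank(satisfaction): -3, -1, 2, 2, 1, -1; Σd² = 20
ρ = 1 − 6Σd² / [n(n²−1)] = 1 − 6×20 / (6×35) = 1 − 120/210 ≈ 0.4286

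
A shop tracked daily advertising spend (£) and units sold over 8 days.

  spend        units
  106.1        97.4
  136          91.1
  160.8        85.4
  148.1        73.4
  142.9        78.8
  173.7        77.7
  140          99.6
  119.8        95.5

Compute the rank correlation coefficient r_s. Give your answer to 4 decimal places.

-0.7381

Rank spend: 1, 3, 7, 6, 5, 8, 4, 2
Rank units: 7, 5, 4, 1, 3, 2, 8, 6
d = rank(spend) − rank(units): -6, -2, 3, 5, 2, 6, -4, -4; Σd² = 146
ρ = 1 − 6Σd² / [n(n²−1)] = 1 − 6×146 / (8×63) = 1 − 876/504 ≈ -0.7381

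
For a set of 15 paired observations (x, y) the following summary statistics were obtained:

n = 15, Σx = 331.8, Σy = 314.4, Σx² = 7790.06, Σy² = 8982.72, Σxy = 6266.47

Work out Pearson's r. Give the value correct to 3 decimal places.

-0.663

r = (nΣxy − ΣxΣy) / √[(nΣx² − (Σx)²)(nΣy² − (Σy)²)]
Numerator: 15×6266.47 − 331.8×314.4 = -10320.87
Denominator: √[(116850.9 − 110091.24)(134740.8 − 98847.36)] = √[6759.66 × 35893.44] = 15576.5032
r = -10320.87 / 15576.5032 ≈ -0.663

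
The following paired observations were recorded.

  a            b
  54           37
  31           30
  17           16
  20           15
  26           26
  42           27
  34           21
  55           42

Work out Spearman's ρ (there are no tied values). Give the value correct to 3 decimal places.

Rank a: 7, 4, 1, 2, 3, 6, 5, 8
Rank b: 7, 6, 2, 1, 4, 5, 3, 8
d = rank(a) − rank(b): 0, -2, -1, 1, -1, 1, 2, 0; Σd² = 12
ρ = 1 − 6Σd² / [n(n²−1)] = 1 − 6×12 / (8×63) = 1 − 72/504 ≈ 0.857

0.857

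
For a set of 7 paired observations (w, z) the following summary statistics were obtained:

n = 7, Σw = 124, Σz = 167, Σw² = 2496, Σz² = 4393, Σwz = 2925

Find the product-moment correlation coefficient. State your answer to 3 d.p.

-0.095

r = (nΣwz − ΣwΣz) / √[(nΣw² − (Σw)²)(nΣz² − (Σz)²)]
Numerator: 7×2925 − 124×167 = -233
Denominator: √[(17472 − 15376)(30751 − 27889)] = √[2096 × 2862] = 2449.2350
r = -233 / 2449.2350 ≈ -0.095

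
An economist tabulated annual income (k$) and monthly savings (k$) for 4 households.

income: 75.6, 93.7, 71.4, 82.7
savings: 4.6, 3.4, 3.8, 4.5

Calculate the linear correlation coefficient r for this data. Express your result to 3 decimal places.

-0.479

n = 4, Σx = 323.4, Σy = 16.3, Σx² = 26432.3, Σy² = 67.41, Σxy = 1309.81
nΣxy − ΣxΣy = 5239.24 − 5271.42 = -32.18
nΣx² − (Σx)² = 105729.2 − 104587.56 = 1141.64; nΣy² − (Σy)² = 269.64 − 265.69 = 3.95
r = -32.18 / √(1141.64 × 3.95) = -32.18 / 67.1526 ≈ -0.479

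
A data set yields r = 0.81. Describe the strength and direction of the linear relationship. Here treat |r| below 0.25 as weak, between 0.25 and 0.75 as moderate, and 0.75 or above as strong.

r = 0.81 > 0 so the relationship is positive.
|r| = 0.81, which falls in the strong range.

strong positive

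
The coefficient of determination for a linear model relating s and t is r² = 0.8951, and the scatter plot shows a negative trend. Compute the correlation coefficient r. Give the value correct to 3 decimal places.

|r| = √0.8951 = 0.946
The association is negative, so r = −0.946.

-0.946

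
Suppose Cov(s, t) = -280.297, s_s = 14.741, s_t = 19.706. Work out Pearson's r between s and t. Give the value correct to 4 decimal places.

-0.9649

r = Cov(s,t) / (s_s · s_t) = -280.297 / (14.741 × 19.706)
  = -280.297 / 290.4861 ≈ -0.9649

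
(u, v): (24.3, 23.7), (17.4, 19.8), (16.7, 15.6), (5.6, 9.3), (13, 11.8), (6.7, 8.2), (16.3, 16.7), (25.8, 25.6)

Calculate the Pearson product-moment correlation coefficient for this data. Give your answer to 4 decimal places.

n = 8, Σu = 125.8, Σv = 130.7, Σu² = 2348.72, Σv² = 2424.31, Σuv = 2374.06
nΣuv − ΣuΣv = 18992.48 − 16442.06 = 2550.42
nΣu² − (Σu)² = 18789.76 − 15825.64 = 2964.12; nΣv² − (Σv)² = 19394.48 − 17082.49 = 2311.99
r = 2550.42 / √(2964.12 × 2311.99) = 2550.42 / 2617.8265 ≈ 0.9743

0.9743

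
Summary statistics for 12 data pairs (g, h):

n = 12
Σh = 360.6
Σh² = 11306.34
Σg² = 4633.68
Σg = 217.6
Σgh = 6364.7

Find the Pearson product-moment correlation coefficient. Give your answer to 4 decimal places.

r = (nΣgh − ΣgΣh) / √[(nΣg² − (Σg)²)(nΣh² − (Σh)²)]
Numerator: 12×6364.7 − 217.6×360.6 = -2090.16
Denominator: √[(55604.16 − 47349.76)(135676.08 − 130032.36)] = √[8254.4 × 5643.72] = 6825.3588
r = -2090.16 / 6825.3588 ≈ -0.3062

-0.3062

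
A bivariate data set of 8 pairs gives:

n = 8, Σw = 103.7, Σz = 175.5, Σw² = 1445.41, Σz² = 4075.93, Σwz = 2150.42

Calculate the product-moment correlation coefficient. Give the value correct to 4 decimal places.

r = (nΣwz − ΣwΣz) / √[(nΣw² − (Σw)²)(nΣz² − (Σz)²)]
Numerator: 8×2150.42 − 103.7×175.5 = -995.99
Denominator: √[(11563.28 − 10753.69)(32607.44 − 30800.25)] = √[809.59 × 1807.19] = 1209.5797
r = -995.99 / 1209.5797 ≈ -0.8234

-0.8234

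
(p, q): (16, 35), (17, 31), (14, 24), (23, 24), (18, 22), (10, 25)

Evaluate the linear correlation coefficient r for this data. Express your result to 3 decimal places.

-0.080

n = 6, Σp = 98, Σq = 161, Σp² = 1694, Σq² = 4447, Σpq = 2621
nΣpq − ΣpΣq = 15726 − 15778 = -52
nΣp² − (Σp)² = 10164 − 9604 = 560; nΣq² − (Σq)² = 26682 − 25921 = 761
r = -52 / √(560 × 761) = -52 / 652.8093 ≈ -0.080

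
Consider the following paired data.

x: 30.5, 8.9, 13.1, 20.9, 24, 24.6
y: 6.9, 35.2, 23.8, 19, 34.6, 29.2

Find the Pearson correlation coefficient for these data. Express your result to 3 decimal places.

-0.564

n = 6, Σx = 122, Σy = 148.7, Σx² = 2799.04, Σy² = 4263.89, Σxy = 2781.33
nΣxy − ΣxΣy = 16687.98 − 18141.4 = -1453.42
nΣx² − (Σx)² = 16794.24 − 14884 = 1910.24; nΣy² − (Σy)² = 25583.34 − 22111.69 = 3471.65
r = -1453.42 / √(1910.24 × 3471.65) = -1453.42 / 2575.2058 ≈ -0.564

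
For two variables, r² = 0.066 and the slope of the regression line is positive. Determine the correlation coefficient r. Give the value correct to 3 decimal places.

|r| = √0.066 = 0.257
The association is positive, so r = 0.257.

0.257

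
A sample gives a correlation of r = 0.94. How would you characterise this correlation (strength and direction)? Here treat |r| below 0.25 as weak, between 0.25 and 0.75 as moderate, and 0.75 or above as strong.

strong positive

r = 0.94 > 0 so the relationship is positive.
|r| = 0.94, which falls in the strong range.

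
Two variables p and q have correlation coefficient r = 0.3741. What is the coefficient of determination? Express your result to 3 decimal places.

r² = (0.3741)² = 0.140

0.140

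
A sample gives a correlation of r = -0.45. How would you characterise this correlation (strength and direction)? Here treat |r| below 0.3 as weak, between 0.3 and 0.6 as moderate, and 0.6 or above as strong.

moderate negative

r = -0.45 < 0 so the relationship is negative.
|r| = 0.45, which falls in the moderate range.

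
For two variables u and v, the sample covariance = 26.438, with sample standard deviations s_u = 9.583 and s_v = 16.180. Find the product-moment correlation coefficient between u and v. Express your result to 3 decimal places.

0.171

r = Cov(u,v) / (s_u · s_v) = 26.438 / (9.583 × 16.180)
  = 26.438 / 155.0529 ≈ 0.171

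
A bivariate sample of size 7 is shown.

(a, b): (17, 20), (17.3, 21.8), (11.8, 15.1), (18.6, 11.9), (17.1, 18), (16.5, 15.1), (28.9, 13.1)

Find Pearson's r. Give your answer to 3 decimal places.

-0.331

n = 7, Σa = 127.2, Σb = 115, Σa² = 2473.36, Σb² = 1968.48, Σab = 2052.2
nΣab − ΣaΣb = 14365.4 − 14628 = -262.6
nΣa² − (Σa)² = 17313.52 − 16179.84 = 1133.68; nΣb² − (Σb)² = 13779.36 − 13225 = 554.36
r = -262.6 / √(1133.68 × 554.36) = -262.6 / 792.7590 ≈ -0.331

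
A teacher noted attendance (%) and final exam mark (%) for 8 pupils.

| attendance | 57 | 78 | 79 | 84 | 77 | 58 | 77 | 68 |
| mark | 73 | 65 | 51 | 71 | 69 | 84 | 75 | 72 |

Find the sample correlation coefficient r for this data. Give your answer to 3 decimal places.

n = 8, Σx = 578, Σy = 560, Σx² = 42476, Σy² = 39822, Σxy = 40080
nΣxy − ΣxΣy = 320640 − 323680 = -3040
nΣx² − (Σx)² = 339808 − 334084 = 5724; nΣy² − (Σy)² = 318576 − 313600 = 4976
r = -3040 / √(5724 × 4976) = -3040 / 5336.9115 ≈ -0.570

-0.570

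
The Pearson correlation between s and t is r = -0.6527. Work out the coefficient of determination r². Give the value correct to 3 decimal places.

r² = (-0.6527)² = 0.426

0.426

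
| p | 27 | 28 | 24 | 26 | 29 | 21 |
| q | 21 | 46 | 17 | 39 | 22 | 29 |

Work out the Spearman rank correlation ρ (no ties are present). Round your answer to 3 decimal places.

Rank p: 4, 5, 2, 3, 6, 1
Rank q: 2, 6, 1, 5, 3, 4
d = rank(p) − rank(q): 2, -1, 1, -2, 3, -3; Σd² = 28
ρ = 1 − 6Σd² / [n(n²−1)] = 1 − 6×28 / (6×35) = 1 − 168/210 ≈ 0.200

0.200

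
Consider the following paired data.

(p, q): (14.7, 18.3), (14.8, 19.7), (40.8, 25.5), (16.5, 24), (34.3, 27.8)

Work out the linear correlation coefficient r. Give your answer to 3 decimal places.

n = 5, Σp = 121.1, Σq = 115.3, Σp² = 3548.51, Σq² = 2722.07, Σpq = 2950.51
nΣpq − ΣpΣq = 14752.55 − 13962.83 = 789.72
nΣp² − (Σp)² = 17742.55 − 14665.21 = 3077.34; nΣq² − (Σq)² = 13610.35 − 13294.09 = 316.26
r = 789.72 / √(3077.34 × 316.26) = 789.72 / 986.5290 ≈ 0.801

0.801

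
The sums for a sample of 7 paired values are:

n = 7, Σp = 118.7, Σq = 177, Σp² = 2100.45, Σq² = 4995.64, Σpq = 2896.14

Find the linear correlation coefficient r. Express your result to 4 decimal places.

-0.4931

r = (nΣpq − ΣpΣq) / √[(nΣp² − (Σp)²)(nΣq² − (Σq)²)]
Numerator: 7×2896.14 − 118.7×177 = -736.92
Denominator: √[(14703.15 − 14089.69)(34969.48 − 31329)] = √[613.46 × 3640.48] = 1494.4192
r = -736.92 / 1494.4192 ≈ -0.4931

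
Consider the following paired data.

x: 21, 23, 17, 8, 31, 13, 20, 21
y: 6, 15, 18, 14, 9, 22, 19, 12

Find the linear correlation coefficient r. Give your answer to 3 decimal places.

n = 8, Σx = 154, Σy = 115, Σx² = 3294, Σy² = 1851, Σxy = 2086
nΣxy − ΣxΣy = 16688 − 17710 = -1022
nΣx² − (Σx)² = 26352 − 23716 = 2636; nΣy² − (Σy)² = 14808 − 13225 = 1583
r = -1022 / √(2636 × 1583) = -1022 / 2042.7403 ≈ -0.500

-0.500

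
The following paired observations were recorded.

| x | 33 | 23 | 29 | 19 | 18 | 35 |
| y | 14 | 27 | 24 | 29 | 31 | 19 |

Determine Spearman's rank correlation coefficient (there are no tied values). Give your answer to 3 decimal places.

Rank x: 5, 3, 4, 2, 1, 6
Rank y: 1, 4, 3, 5, 6, 2
d = rank(x) − rank(y): 4, -1, 1, -3, -5, 4; Σd² = 68
ρ = 1 − 6Σd² / [n(n²−1)] = 1 − 6×68 / (6×35) = 1 − 408/210 ≈ -0.943

-0.943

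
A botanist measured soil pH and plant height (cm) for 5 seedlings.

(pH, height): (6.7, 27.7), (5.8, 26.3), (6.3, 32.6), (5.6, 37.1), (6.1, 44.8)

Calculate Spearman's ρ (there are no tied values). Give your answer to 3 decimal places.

-0.200

Rank pH: 5, 2, 4, 1, 3
Rank height: 2, 1, 3, 4, 5
d = rank(pH) − rank(height): 3, 1, 1, -3, -2; Σd² = 24
ρ = 1 − 6Σd² / [n(n²−1)] = 1 − 6×24 / (5×24) = 1 − 144/120 ≈ -0.200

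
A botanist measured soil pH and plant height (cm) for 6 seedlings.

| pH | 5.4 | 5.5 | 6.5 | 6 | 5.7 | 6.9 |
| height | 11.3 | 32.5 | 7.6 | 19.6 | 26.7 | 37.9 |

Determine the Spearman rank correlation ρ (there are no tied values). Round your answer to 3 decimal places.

0.200

Rank pH: 1, 2, 5, 4, 3, 6
Rank height: 2, 5, 1, 3, 4, 6
d = rank(pH) − rank(height): -1, -3, 4, 1, -1, 0; Σd² = 28
ρ = 1 − 6Σd² / [n(n²−1)] = 1 − 6×28 / (6×35) = 1 − 168/210 ≈ 0.200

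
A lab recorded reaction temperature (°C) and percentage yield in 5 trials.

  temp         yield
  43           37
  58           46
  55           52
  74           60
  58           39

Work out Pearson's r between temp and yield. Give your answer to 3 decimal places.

0.818

n = 5, Σx = 288, Σy = 234, Σx² = 17078, Σy² = 11310, Σxy = 13821
nΣxy − ΣxΣy = 69105 − 67392 = 1713
nΣx² − (Σx)² = 85390 − 82944 = 2446; nΣy² − (Σy)² = 56550 − 54756 = 1794
r = 1713 / √(2446 × 1794) = 1713 / 2094.7850 ≈ 0.818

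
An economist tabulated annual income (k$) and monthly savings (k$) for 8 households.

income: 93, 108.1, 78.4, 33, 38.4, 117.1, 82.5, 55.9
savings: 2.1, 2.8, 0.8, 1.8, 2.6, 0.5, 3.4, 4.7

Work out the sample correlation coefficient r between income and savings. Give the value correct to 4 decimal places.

n = 8, Σx = 606.4, Σy = 18.7, Σx² = 52688.2, Σy² = 56.79, Σxy = 1321.72
nΣxy − ΣxΣy = 10573.76 − 11339.68 = -765.92
nΣx² − (Σx)² = 421505.6 − 367720.96 = 53784.64; nΣy² − (Σy)² = 454.32 − 349.69 = 104.63
r = -765.92 / √(53784.64 × 104.63) = -765.92 / 2372.2325 ≈ -0.3229

-0.3229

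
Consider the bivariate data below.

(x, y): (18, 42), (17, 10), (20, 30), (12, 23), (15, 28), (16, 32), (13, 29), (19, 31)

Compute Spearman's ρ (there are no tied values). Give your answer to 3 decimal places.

Rank x: 6, 5, 8, 1, 3, 4, 2, 7
Rank y: 8, 1, 5, 2, 3, 7, 4, 6
d = rank(x) − rank(y): -2, 4, 3, -1, 0, -3, -2, 1; Σd² = 44
ρ = 1 − 6Σd² / [n(n²−1)] = 1 − 6×44 / (8×63) = 1 − 264/504 ≈ 0.476

0.476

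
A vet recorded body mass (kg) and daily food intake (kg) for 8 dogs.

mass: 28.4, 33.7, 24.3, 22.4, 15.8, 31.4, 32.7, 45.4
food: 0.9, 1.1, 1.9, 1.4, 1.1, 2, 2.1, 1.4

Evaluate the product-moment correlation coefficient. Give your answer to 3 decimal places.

0.153

n = 8, Σx = 234.1, Σy = 11.9, Σx² = 7400.55, Σy² = 19.17, Σxy = 352.57
nΣxy − ΣxΣy = 2820.56 − 2785.79 = 34.77
nΣx² − (Σx)² = 59204.4 − 54802.81 = 4401.59; nΣy² − (Σy)² = 153.36 − 141.61 = 11.75
r = 34.77 / √(4401.59 × 11.75) = 34.77 / 227.4174 ≈ 0.153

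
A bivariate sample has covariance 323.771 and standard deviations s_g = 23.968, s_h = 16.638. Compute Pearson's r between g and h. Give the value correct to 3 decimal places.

r = Cov(g,h) / (s_g · s_h) = 323.771 / (23.968 × 16.638)
  = 323.771 / 398.7796 ≈ 0.812

0.812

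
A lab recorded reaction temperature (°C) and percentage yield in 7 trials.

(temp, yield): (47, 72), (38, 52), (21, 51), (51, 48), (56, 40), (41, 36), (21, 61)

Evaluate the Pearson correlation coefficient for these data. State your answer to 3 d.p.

n = 7, Σx = 275, Σy = 360, Σx² = 11953, Σy² = 19410, Σxy = 13876
nΣxy − ΣxΣy = 97132 − 99000 = -1868
nΣx² − (Σx)² = 83671 − 75625 = 8046; nΣy² − (Σy)² = 135870 − 129600 = 6270
r = -1868 / √(8046 × 6270) = -1868 / 7102.7051 ≈ -0.263

-0.263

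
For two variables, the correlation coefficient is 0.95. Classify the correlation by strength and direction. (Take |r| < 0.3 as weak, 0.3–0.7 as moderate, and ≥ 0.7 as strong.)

r = 0.95 > 0 so the relationship is positive.
|r| = 0.95, which falls in the strong range.

strong positive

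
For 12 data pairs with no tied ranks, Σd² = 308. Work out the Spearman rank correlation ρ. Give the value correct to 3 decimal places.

ρ = 1 − 6Σd² / [n(n²−1)] = 1 − 6×308 / (12×143)
  = 1 − 1848/1716 = 1 − 1.0769 ≈ -0.077

-0.077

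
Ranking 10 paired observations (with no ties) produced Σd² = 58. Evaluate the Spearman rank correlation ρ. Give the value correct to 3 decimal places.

0.648

ρ = 1 − 6Σd² / [n(n²−1)] = 1 − 6×58 / (10×99)
  = 1 − 348/990 = 1 − 0.3515 ≈ 0.648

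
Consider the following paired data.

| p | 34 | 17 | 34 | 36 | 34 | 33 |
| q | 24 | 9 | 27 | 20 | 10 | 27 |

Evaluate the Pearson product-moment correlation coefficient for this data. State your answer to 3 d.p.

n = 6, Σp = 188, Σq = 117, Σp² = 6142, Σq² = 2615, Σpq = 3838
nΣpq − ΣpΣq = 23028 − 21996 = 1032
nΣp² − (Σp)² = 36852 − 35344 = 1508; nΣq² − (Σq)² = 15690 − 13689 = 2001
r = 1032 / √(1508 × 2001) = 1032 / 1737.0976 ≈ 0.594

0.594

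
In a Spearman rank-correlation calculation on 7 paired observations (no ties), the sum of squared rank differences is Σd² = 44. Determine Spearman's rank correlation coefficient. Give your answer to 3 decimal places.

ρ = 1 − 6Σd² / [n(n²−1)] = 1 − 6×44 / (7×48)
  = 1 − 264/336 = 1 − 0.7857 ≈ 0.214

0.214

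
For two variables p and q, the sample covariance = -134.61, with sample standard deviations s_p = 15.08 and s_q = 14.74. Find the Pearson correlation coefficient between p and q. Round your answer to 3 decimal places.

-0.606

r = Cov(p,q) / (s_p · s_q) = -134.61 / (15.08 × 14.74)
  = -134.61 / 222.2792 ≈ -0.606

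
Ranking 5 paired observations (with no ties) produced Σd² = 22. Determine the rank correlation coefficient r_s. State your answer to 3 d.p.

ρ = 1 − 6Σd² / [n(n²−1)] = 1 − 6×22 / (5×24)
  = 1 − 132/120 = 1 − 1.1000 ≈ -0.100

-0.100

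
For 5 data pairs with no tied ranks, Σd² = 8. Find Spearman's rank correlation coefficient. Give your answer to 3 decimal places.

ρ = 1 − 6Σd² / [n(n²−1)] = 1 − 6×8 / (5×24)
  = 1 − 48/120 = 1 − 0.4000 ≈ 0.600

0.600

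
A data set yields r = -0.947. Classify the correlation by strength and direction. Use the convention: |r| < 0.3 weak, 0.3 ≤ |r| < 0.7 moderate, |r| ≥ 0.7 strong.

strong negative

r = -0.947 < 0 so the relationship is negative.
|r| = 0.947, which falls in the strong range.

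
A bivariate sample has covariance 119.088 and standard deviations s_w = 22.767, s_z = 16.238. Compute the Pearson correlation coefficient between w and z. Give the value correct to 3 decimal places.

r = Cov(w,z) / (s_w · s_z) = 119.088 / (22.767 × 16.238)
  = 119.088 / 369.6905 ≈ 0.322

0.322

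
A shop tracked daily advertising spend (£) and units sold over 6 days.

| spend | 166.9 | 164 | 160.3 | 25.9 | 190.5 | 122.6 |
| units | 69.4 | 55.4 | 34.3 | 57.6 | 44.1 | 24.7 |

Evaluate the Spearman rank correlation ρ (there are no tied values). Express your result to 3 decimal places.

0.200

Rank spend: 5, 4, 3, 1, 6, 2
Rank units: 6, 4, 2, 5, 3, 1
d = rank(spend) − rank(units): -1, 0, 1, -4, 3, 1; Σd² = 28
ρ = 1 − 6Σd² / [n(n²−1)] = 1 − 6×28 / (6×35) = 1 − 168/210 ≈ 0.200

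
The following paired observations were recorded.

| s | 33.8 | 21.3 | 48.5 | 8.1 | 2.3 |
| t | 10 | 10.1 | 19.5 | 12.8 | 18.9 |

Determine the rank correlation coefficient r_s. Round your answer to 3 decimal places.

0.000

Rank s: 4, 3, 5, 2, 1
Rank t: 1, 2, 5, 3, 4
d = rank(s) − rank(t): 3, 1, 0, -1, -3; Σd² = 20
ρ = 1 − 6Σd² / [n(n²−1)] = 1 − 6×20 / (5×24) = 1 − 120/120 ≈ 0.000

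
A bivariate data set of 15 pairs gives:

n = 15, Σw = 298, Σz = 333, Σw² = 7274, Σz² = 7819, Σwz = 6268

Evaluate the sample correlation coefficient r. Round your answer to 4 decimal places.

r = (nΣwz − ΣwΣz) / √[(nΣw² − (Σw)²)(nΣz² − (Σz)²)]
Numerator: 15×6268 − 298×333 = -5214
Denominator: √[(109110 − 88804)(117285 − 110889)] = √[20306 × 6396] = 11396.3668
r = -5214 / 11396.3668 ≈ -0.4575

-0.4575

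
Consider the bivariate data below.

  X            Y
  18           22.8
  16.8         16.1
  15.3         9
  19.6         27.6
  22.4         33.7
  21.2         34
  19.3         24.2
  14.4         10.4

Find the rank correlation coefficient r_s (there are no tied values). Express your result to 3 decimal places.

0.952

Rank X: 4, 3, 2, 6, 8, 7, 5, 1
Rank Y: 4, 3, 1, 6, 7, 8, 5, 2
d = rank(X) − rank(Y): 0, 0, 1, 0, 1, -1, 0, -1; Σd² = 4
ρ = 1 − 6Σd² / [n(n²−1)] = 1 − 6×4 / (8×63) = 1 − 24/504 ≈ 0.952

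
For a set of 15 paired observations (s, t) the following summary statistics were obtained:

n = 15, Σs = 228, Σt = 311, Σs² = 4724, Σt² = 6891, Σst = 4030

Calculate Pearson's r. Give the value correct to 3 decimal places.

r = (nΣst − ΣsΣt) / √[(nΣs² − (Σs)²)(nΣt² − (Σt)²)]
Numerator: 15×4030 − 228×311 = -10458
Denominator: √[(70860 − 51984)(103365 − 96721)] = √[18876 × 6644] = 11198.7564
r = -10458 / 11198.7564 ≈ -0.934

-0.934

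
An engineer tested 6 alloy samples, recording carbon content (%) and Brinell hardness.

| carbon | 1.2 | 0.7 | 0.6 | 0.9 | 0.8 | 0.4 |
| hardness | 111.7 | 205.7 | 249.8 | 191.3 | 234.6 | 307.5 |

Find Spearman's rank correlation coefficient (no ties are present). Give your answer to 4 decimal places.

-0.9429

Rank carbon: 6, 3, 2, 5, 4, 1
Rank hardness: 1, 3, 5, 2, 4, 6
d = rank(carbon) − rank(hardness): 5, 0, -3, 3, 0, -5; Σd² = 68
ρ = 1 − 6Σd² / [n(n²−1)] = 1 − 6×68 / (6×35) = 1 − 408/210 ≈ -0.9429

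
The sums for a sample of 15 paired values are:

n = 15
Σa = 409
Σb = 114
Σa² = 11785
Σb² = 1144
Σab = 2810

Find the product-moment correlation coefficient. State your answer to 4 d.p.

-0.7119

r = (nΣab − ΣaΣb) / √[(nΣa² − (Σa)²)(nΣb² − (Σb)²)]
Numerator: 15×2810 − 409×114 = -4476
Denominator: √[(176775 − 167281)(17160 − 12996)] = √[9494 × 4164] = 6287.5286
r = -4476 / 6287.5286 ≈ -0.7119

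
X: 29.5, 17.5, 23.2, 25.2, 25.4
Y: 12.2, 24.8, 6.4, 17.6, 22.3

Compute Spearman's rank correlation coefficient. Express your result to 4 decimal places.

-0.3000

Rank X: 5, 1, 2, 3, 4
Rank Y: 2, 5, 1, 3, 4
d = rank(X) − rank(Y): 3, -4, 1, 0, 0; Σd² = 26
ρ = 1 − 6Σd² / [n(n²−1)] = 1 − 6×26 / (5×24) = 1 − 156/120 ≈ -0.3000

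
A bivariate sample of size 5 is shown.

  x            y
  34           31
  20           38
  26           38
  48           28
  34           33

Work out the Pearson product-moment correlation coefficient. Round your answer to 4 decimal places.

-0.9472

n = 5, Σx = 162, Σy = 168, Σx² = 5692, Σy² = 5722, Σxy = 5268
nΣxy − ΣxΣy = 26340 − 27216 = -876
nΣx² − (Σx)² = 28460 − 26244 = 2216; nΣy² − (Σy)² = 28610 − 28224 = 386
r = -876 / √(2216 × 386) = -876 / 924.8654 ≈ -0.9472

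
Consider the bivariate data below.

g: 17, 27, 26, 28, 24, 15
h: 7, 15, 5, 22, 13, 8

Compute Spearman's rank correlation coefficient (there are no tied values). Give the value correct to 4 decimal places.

0.6000

Rank g: 2, 5, 4, 6, 3, 1
Rank h: 2, 5, 1, 6, 4, 3
d = rank(g) − rank(h): 0, 0, 3, 0, -1, -2; Σd² = 14
ρ = 1 − 6Σd² / [n(n²−1)] = 1 − 6×14 / (6×35) = 1 − 84/210 ≈ 0.6000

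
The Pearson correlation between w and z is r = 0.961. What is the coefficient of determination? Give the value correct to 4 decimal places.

0.9235

r² = (0.961)² = 0.9235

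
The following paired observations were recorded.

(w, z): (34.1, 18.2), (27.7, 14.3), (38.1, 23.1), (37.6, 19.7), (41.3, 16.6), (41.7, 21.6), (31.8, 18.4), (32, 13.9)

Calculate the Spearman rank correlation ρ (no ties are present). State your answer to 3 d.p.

0.571

Rank w: 4, 1, 6, 5, 7, 8, 2, 3
Rank z: 4, 2, 8, 6, 3, 7, 5, 1
d = rank(w) − rank(z): 0, -1, -2, -1, 4, 1, -3, 2; Σd² = 36
ρ = 1 − 6Σd² / [n(n²−1)] = 1 − 6×36 / (8×63) = 1 − 216/504 ≈ 0.571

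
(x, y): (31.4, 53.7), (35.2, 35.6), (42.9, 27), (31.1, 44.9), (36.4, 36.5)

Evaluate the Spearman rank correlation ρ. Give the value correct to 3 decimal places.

-0.800

Rank x: 2, 3, 5, 1, 4
Rank y: 5, 2, 1, 4, 3
d = rank(x) − rank(y): -3, 1, 4, -3, 1; Σd² = 36
ρ = 1 − 6Σd² / [n(n²−1)] = 1 − 6×36 / (5×24) = 1 − 216/120 ≈ -0.800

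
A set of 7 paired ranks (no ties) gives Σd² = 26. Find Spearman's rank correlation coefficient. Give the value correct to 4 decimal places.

ρ = 1 − 6Σd² / [n(n²−1)] = 1 − 6×26 / (7×48)
  = 1 − 156/336 = 1 − 0.46429 ≈ 0.5357

0.5357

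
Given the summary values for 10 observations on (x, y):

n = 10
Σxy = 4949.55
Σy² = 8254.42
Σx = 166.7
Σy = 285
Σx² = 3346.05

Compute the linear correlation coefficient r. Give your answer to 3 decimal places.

r = (nΣxy − ΣxΣy) / √[(nΣx² − (Σx)²)(nΣy² − (Σy)²)]
Numerator: 10×4949.55 − 166.7×285 = 1986
Denominator: √[(33460.5 − 27788.89)(82544.2 − 81225)] = √[5671.61 × 1319.2] = 2735.3223
r = 1986 / 2735.3223 ≈ 0.726

0.726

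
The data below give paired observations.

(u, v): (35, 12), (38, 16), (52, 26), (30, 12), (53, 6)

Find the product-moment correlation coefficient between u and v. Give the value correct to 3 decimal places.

0.205

n = 5, Σu = 208, Σv = 72, Σu² = 9082, Σv² = 1256, Σuv = 3058
nΣuv − ΣuΣv = 15290 − 14976 = 314
nΣu² − (Σu)² = 45410 − 43264 = 2146; nΣv² − (Σv)² = 6280 − 5184 = 1096
r = 314 / √(2146 × 1096) = 314 / 1533.6284 ≈ 0.205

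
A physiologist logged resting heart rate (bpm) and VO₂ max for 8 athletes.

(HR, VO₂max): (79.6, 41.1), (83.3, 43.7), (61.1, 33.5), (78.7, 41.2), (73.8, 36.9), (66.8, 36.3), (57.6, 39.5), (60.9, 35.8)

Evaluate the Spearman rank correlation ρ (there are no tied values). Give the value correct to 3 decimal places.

0.714

Rank HR: 7, 8, 3, 6, 5, 4, 1, 2
Rank VO₂max: 6, 8, 1, 7, 4, 3, 5, 2
d = rank(HR) − rank(VO₂max): 1, 0, 2, -1, 1, 1, -4, 0; Σd² = 24
ρ = 1 − 6Σd² / [n(n²−1)] = 1 − 6×24 / (8×63) = 1 − 144/504 ≈ 0.714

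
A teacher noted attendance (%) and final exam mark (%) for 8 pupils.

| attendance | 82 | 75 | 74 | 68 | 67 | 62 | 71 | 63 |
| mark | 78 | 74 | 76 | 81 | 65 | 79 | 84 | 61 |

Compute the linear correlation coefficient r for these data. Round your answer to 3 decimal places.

0.347

n = 8, Σx = 562, Σy = 598, Σx² = 39792, Σy² = 45140, Σxy = 42138
nΣxy − ΣxΣy = 337104 − 336076 = 1028
nΣx² − (Σx)² = 318336 − 315844 = 2492; nΣy² − (Σy)² = 361120 − 357604 = 3516
r = 1028 / √(2492 × 3516) = 1028 / 2960.0459 ≈ 0.347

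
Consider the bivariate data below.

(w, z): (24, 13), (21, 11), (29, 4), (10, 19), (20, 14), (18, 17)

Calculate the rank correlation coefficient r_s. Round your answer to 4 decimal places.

-0.9429

Rank w: 5, 4, 6, 1, 3, 2
Rank z: 3, 2, 1, 6, 4, 5
d = rank(w) − rank(z): 2, 2, 5, -5, -1, -3; Σd² = 68
ρ = 1 − 6Σd² / [n(n²−1)] = 1 − 6×68 / (6×35) = 1 − 408/210 ≈ -0.9429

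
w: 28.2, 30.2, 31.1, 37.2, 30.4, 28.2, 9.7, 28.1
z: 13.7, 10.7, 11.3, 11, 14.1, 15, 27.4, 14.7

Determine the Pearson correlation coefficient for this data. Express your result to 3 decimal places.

n = 8, Σw = 223.1, Σz = 117.9, Σw² = 6661.43, Σz² = 1941.53, Σwz = 3000.6
nΣwz − ΣwΣz = 24004.8 − 26303.49 = -2298.69
nΣw² − (Σw)² = 53291.44 − 49773.61 = 3517.83; nΣz² − (Σz)² = 15532.24 − 13900.41 = 1631.83
r = -2298.69 / √(3517.83 × 1631.83) = -2298.69 / 2395.9342 ≈ -0.959

-0.959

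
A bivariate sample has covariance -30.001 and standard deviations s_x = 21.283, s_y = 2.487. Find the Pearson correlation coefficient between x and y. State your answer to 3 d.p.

r = Cov(x,y) / (s_x · s_y) = -30.001 / (21.283 × 2.487)
  = -30.001 / 52.9308 ≈ -0.567

-0.567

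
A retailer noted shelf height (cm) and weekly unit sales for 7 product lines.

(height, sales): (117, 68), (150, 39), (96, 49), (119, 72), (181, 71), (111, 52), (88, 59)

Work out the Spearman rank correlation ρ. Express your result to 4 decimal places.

0.2857

Rank height: 4, 6, 2, 5, 7, 3, 1
Rank sales: 5, 1, 2, 7, 6, 3, 4
d = rank(height) − rank(sales): -1, 5, 0, -2, 1, 0, -3; Σd² = 40
ρ = 1 − 6Σd² / [n(n²−1)] = 1 − 6×40 / (7×48) = 1 − 240/336 ≈ 0.2857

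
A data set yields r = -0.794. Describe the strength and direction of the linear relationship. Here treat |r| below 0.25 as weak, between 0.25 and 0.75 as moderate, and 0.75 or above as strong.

strong negative

r = -0.794 < 0 so the relationship is negative.
|r| = 0.794, which falls in the strong range.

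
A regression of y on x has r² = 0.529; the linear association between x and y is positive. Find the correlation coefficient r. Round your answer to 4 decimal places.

|r| = √0.529 = 0.7273
The association is positive, so r = 0.7273.

0.7273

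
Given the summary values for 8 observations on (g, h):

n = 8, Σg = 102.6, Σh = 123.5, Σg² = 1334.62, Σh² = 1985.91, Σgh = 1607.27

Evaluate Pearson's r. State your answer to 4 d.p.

r = (nΣgh − ΣgΣh) / √[(nΣg² − (Σg)²)(nΣh² − (Σh)²)]
Numerator: 8×1607.27 − 102.6×123.5 = 187.06
Denominator: √[(10676.96 − 10526.76)(15887.28 − 15252.25)] = √[150.2 × 635.03] = 308.8390
r = 187.06 / 308.8390 ≈ 0.6057

0.6057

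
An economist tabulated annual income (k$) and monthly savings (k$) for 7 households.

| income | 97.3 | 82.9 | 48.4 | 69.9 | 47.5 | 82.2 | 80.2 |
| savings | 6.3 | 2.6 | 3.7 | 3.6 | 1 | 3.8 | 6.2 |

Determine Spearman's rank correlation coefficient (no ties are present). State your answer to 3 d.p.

Rank income: 7, 6, 2, 3, 1, 5, 4
Rank savings: 7, 2, 4, 3, 1, 5, 6
d = rank(income) − rank(savings): 0, 4, -2, 0, 0, 0, -2; Σd² = 24
ρ = 1 − 6Σd² / [n(n²−1)] = 1 − 6×24 / (7×48) = 1 − 144/336 ≈ 0.571

0.571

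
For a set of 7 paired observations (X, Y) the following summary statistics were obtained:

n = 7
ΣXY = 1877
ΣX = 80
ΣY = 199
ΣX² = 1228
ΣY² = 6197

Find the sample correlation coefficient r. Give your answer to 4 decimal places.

r = (nΣXY − ΣXΣY) / √[(nΣX² − (ΣX)²)(nΣY² − (ΣY)²)]
Numerator: 7×1877 − 80×199 = -2781
Denominator: √[(8596 − 6400)(43379 − 39601)] = √[2196 × 3778] = 2880.3625
r = -2781 / 2880.3625 ≈ -0.9655

-0.9655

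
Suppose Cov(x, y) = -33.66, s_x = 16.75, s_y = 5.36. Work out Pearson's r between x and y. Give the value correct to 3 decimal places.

-0.375

r = Cov(x,y) / (s_x · s_y) = -33.66 / (16.75 × 5.36)
  = -33.66 / 89.7800 ≈ -0.375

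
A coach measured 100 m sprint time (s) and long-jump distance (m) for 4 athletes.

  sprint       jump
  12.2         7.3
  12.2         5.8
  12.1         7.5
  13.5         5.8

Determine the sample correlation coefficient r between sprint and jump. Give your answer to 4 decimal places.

n = 4, Σx = 50, Σy = 26.4, Σx² = 626.34, Σy² = 176.82, Σxy = 328.87
nΣxy − ΣxΣy = 1315.48 − 1320 = -4.52
nΣx² − (Σx)² = 2505.36 − 2500 = 5.36; nΣy² − (Σy)² = 707.28 − 696.96 = 10.32
r = -4.52 / √(5.36 × 10.32) = -4.52 / 7.4374 ≈ -0.6077

-0.6077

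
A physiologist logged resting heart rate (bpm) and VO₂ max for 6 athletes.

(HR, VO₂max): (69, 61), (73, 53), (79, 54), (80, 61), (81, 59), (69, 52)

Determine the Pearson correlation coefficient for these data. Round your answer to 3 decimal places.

0.301

n = 6, Σx = 451, Σy = 340, Σx² = 34053, Σy² = 19352, Σxy = 25591
nΣxy − ΣxΣy = 153546 − 153340 = 206
nΣx² − (Σx)² = 204318 − 203401 = 917; nΣy² − (Σy)² = 116112 − 115600 = 512
r = 206 / √(917 × 512) = 206 / 685.2036 ≈ 0.301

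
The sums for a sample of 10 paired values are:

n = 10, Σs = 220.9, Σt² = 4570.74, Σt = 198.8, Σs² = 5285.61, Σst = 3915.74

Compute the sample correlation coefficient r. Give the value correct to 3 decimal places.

-0.949

r = (nΣst − ΣsΣt) / √[(nΣs² − (Σs)²)(nΣt² − (Σt)²)]
Numerator: 10×3915.74 − 220.9×198.8 = -4757.52
Denominator: √[(52856.1 − 48796.81)(45707.4 − 39521.44)] = √[4059.29 × 6185.96] = 5011.0484
r = -4757.52 / 5011.0484 ≈ -0.949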